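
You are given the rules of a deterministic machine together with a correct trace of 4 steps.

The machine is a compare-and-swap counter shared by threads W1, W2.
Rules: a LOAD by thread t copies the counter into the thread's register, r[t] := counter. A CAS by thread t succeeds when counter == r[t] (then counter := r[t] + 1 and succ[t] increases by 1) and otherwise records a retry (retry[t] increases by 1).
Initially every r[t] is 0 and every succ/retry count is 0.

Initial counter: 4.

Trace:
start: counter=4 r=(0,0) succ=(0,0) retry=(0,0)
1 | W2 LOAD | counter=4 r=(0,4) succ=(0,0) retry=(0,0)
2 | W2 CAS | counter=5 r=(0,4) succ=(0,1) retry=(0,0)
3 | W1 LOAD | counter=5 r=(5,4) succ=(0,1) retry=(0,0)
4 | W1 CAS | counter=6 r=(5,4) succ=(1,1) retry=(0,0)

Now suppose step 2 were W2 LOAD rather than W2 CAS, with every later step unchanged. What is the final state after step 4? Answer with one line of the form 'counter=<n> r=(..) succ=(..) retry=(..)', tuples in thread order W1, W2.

counter=5 r=(4,4) succ=(1,0) retry=(0,0)

(re-executing from step 2 with the substitution; state before step 2: counter=4 r=(0,4) succ=(0,0) retry=(0,0))
2 | W2 LOAD | counter=4 r=(0,4) succ=(0,0) retry=(0,0)
3 | W1 LOAD | counter=4 r=(4,4) succ=(0,0) retry=(0,0)
4 | W1 CAS | counter=5 r=(4,4) succ=(1,0) retry=(0,0)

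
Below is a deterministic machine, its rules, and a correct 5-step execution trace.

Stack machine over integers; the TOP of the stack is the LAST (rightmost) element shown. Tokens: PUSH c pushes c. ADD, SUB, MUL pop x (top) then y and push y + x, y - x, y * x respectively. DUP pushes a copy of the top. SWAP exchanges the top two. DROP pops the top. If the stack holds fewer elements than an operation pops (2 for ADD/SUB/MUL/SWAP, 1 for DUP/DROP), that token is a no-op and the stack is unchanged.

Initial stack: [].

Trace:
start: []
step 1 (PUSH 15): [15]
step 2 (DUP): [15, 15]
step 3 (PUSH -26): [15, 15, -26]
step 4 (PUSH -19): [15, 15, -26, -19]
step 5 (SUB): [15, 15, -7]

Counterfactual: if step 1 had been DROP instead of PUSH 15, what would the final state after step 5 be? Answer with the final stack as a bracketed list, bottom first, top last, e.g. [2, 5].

[-7]

(re-executing from step 1 with the substitution; state before step 1: [])
step 1 (DROP): []
step 2 (DUP): []
step 3 (PUSH -26): [-26]
step 4 (PUSH -19): [-26, -19]
step 5 (SUB): [-7]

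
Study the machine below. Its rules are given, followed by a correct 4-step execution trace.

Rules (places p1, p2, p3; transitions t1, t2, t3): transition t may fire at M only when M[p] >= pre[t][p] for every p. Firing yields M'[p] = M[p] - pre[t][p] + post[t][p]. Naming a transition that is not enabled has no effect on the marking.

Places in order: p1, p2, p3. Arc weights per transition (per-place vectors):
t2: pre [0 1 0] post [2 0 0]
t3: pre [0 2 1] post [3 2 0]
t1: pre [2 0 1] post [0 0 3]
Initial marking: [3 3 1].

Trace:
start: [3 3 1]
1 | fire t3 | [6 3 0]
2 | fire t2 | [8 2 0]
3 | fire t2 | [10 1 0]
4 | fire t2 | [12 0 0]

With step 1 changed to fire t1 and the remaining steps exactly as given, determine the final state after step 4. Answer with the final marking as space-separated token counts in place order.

(re-executing from step 1 with the substitution; state before step 1: [3 3 1])
1 | fire t1 | [1 3 3]
2 | fire t2 | [3 2 3]
3 | fire t2 | [5 1 3]
4 | fire t2 | [7 0 3]

7 0 3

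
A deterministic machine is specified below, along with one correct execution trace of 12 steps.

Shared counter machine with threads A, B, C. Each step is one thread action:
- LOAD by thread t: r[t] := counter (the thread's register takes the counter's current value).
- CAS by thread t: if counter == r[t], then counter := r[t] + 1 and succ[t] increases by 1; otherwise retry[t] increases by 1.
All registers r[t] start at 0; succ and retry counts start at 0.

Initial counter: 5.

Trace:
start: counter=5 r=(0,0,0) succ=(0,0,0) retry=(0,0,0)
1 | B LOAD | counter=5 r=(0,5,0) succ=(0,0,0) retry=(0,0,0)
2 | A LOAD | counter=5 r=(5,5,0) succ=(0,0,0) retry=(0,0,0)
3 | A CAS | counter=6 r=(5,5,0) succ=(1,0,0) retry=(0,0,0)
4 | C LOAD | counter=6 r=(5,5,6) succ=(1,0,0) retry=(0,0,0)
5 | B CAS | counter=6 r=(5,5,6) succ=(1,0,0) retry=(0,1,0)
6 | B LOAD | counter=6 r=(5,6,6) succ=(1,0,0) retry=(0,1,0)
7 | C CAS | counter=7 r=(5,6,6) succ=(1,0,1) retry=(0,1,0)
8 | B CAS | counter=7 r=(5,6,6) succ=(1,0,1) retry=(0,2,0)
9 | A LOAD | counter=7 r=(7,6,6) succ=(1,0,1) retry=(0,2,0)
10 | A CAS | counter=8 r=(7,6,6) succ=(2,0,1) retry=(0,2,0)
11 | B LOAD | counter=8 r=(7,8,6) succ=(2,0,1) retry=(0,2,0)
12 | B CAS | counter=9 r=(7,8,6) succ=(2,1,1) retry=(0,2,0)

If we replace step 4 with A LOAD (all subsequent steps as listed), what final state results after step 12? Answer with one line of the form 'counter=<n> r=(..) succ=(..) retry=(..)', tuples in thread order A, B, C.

(re-executing from step 4 with the substitution; state before step 4: counter=6 r=(5,5,0) succ=(1,0,0) retry=(0,0,0))
4 | A LOAD | counter=6 r=(6,5,0) succ=(1,0,0) retry=(0,0,0)
5 | B CAS | counter=6 r=(6,5,0) succ=(1,0,0) retry=(0,1,0)
6 | B LOAD | counter=6 r=(6,6,0) succ=(1,0,0) retry=(0,1,0)
7 | C CAS | counter=6 r=(6,6,0) succ=(1,0,0) retry=(0,1,1)
8 | B CAS | counter=7 r=(6,6,0) succ=(1,1,0) retry=(0,1,1)
9 | A LOAD | counter=7 r=(7,6,0) succ=(1,1,0) retry=(0,1,1)
10 | A CAS | counter=8 r=(7,6,0) succ=(2,1,0) retry=(0,1,1)
11 | B LOAD | counter=8 r=(7,8,0) succ=(2,1,0) retry=(0,1,1)
12 | B CAS | counter=9 r=(7,8,0) succ=(2,2,0) retry=(0,1,1)

counter=9 r=(7,8,0) succ=(2,2,0) retry=(0,1,1)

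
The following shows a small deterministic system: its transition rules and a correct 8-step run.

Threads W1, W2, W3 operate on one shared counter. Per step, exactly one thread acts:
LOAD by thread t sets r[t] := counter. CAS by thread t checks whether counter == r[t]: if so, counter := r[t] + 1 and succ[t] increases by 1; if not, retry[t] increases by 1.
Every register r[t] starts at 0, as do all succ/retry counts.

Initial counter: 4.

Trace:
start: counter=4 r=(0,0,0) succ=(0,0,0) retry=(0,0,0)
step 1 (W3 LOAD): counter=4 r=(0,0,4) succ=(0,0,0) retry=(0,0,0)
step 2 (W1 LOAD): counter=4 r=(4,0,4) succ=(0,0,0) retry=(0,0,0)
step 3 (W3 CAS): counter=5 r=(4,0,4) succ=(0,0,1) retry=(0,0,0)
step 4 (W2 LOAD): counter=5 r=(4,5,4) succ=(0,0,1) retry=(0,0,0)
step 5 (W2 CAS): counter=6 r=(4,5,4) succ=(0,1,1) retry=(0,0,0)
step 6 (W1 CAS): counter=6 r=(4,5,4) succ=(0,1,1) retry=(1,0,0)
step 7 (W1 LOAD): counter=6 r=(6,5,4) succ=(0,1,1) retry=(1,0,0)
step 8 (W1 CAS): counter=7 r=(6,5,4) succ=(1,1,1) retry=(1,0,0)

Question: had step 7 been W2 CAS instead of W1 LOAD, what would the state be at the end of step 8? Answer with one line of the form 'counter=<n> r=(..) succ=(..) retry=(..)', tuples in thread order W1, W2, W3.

counter=6 r=(4,5,4) succ=(0,1,1) retry=(2,1,0)

(re-executing from step 7 with the substitution; state before step 7: counter=6 r=(4,5,4) succ=(0,1,1) retry=(1,0,0))
step 7 (W2 CAS): counter=6 r=(4,5,4) succ=(0,1,1) retry=(1,1,0)
step 8 (W1 CAS): counter=6 r=(4,5,4) succ=(0,1,1) retry=(2,1,0)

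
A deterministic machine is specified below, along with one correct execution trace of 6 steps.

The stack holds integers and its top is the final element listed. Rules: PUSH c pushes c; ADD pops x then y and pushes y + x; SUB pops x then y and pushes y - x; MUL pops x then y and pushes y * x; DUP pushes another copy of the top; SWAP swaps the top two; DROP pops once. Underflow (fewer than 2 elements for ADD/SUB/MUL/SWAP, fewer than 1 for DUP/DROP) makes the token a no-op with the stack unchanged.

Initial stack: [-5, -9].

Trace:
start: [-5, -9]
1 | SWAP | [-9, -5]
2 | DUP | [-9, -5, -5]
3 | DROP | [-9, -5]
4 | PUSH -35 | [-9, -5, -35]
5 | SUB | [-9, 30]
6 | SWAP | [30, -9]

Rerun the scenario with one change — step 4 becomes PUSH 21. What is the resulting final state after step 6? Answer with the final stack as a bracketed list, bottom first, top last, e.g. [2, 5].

(re-executing from step 4 with the substitution; state before step 4: [-9, -5])
4 | PUSH 21 | [-9, -5, 21]
5 | SUB | [-9, -26]
6 | SWAP | [-26, -9]

[-26, -9]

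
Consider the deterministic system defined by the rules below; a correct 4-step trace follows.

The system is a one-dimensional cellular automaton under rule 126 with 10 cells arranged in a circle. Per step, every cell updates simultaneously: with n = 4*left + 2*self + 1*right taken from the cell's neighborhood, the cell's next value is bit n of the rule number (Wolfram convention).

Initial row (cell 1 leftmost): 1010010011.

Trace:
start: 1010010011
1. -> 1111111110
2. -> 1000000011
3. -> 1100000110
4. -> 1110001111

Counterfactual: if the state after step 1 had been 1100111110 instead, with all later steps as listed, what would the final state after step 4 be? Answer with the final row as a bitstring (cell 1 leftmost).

state after step 1 := 1100111110
2. -> 1111100011
3. -> 0000110110
4. -> 0001111111

0001111111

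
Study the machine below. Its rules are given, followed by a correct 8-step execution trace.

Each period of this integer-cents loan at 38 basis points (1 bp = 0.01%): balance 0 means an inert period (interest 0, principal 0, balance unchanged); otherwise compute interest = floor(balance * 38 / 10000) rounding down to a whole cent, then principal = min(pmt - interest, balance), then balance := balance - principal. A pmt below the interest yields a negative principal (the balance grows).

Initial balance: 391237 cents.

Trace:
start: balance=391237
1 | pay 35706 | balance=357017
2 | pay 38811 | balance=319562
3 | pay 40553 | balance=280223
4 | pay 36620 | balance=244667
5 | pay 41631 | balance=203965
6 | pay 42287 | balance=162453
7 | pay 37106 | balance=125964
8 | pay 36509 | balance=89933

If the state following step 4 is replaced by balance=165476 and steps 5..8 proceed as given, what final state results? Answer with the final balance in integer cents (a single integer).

9531

state after step 4 := balance=165476
5 | pay 41631 | balance=124473
6 | pay 42287 | balance=82658
7 | pay 37106 | balance=45866
8 | pay 36509 | balance=9531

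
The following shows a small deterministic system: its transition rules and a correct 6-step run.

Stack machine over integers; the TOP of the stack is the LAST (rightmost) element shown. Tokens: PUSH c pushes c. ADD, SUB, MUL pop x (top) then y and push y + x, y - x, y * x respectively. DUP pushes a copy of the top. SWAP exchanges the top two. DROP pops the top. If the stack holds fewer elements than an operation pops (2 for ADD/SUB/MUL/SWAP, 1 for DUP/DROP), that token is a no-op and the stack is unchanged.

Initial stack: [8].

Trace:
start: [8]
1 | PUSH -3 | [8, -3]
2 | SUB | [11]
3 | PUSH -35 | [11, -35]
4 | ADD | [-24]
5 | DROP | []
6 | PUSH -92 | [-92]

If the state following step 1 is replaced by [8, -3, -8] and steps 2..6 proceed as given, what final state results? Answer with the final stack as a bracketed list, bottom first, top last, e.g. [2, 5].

state after step 1 := [8, -3, -8]
2 | SUB | [8, 5]
3 | PUSH -35 | [8, 5, -35]
4 | ADD | [8, -30]
5 | DROP | [8]
6 | PUSH -92 | [8, -92]

[8, -92]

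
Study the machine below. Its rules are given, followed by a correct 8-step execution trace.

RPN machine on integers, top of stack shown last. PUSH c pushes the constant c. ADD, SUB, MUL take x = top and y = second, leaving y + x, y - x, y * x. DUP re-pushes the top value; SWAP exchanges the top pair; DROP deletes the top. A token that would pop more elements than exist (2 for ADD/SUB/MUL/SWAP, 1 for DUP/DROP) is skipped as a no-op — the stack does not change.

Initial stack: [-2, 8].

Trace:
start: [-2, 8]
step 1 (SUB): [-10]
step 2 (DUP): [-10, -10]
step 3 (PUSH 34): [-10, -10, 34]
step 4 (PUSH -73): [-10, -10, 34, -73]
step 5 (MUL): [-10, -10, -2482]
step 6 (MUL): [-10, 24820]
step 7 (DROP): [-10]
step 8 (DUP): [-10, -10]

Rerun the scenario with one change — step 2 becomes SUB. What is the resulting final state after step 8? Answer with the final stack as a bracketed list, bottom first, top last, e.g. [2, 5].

[]

(re-executing from step 2 with the substitution; state before step 2: [-10])
step 2 (SUB): [-10]
step 3 (PUSH 34): [-10, 34]
step 4 (PUSH -73): [-10, 34, -73]
step 5 (MUL): [-10, -2482]
step 6 (MUL): [24820]
step 7 (DROP): []
step 8 (DUP): []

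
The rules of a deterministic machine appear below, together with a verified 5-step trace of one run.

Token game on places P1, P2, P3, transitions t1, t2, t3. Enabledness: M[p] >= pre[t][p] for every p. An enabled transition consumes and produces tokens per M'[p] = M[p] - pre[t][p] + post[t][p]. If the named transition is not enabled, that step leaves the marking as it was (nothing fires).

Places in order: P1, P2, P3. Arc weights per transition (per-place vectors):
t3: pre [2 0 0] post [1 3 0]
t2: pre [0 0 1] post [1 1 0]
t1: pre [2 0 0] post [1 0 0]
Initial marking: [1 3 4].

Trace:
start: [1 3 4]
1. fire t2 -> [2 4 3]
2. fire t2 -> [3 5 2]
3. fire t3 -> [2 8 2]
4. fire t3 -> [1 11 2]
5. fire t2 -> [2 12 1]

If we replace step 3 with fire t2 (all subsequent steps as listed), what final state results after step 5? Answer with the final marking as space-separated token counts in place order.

(re-executing from step 3 with the substitution; state before step 3: [3 5 2])
3. fire t2 -> [4 6 1]
4. fire t3 -> [3 9 1]
5. fire t2 -> [4 10 0]

4 10 0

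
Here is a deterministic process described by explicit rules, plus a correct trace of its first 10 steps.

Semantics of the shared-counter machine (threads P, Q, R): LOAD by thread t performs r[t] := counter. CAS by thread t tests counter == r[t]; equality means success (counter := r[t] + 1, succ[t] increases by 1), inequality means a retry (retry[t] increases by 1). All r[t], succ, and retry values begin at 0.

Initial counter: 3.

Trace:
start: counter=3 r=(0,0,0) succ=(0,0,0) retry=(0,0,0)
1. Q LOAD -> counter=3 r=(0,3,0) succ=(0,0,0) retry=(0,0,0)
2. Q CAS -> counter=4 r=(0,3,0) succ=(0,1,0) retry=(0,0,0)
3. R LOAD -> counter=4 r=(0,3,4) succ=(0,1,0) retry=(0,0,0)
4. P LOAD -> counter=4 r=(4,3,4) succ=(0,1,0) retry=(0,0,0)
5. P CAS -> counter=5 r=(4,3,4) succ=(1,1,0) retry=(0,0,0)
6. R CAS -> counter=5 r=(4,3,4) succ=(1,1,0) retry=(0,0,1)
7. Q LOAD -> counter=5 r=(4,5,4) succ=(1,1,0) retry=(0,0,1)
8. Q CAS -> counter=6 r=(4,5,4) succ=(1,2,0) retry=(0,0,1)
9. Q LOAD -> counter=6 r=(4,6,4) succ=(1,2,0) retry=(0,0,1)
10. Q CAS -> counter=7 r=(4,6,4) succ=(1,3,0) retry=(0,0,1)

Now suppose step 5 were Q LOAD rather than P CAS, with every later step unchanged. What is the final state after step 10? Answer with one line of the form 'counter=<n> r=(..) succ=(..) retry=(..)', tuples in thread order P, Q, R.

(re-executing from step 5 with the substitution; state before step 5: counter=4 r=(4,3,4) succ=(0,1,0) retry=(0,0,0))
5. Q LOAD -> counter=4 r=(4,4,4) succ=(0,1,0) retry=(0,0,0)
6. R CAS -> counter=5 r=(4,4,4) succ=(0,1,1) retry=(0,0,0)
7. Q LOAD -> counter=5 r=(4,5,4) succ=(0,1,1) retry=(0,0,0)
8. Q CAS -> counter=6 r=(4,5,4) succ=(0,2,1) retry=(0,0,0)
9. Q LOAD -> counter=6 r=(4,6,4) succ=(0,2,1) retry=(0,0,0)
10. Q CAS -> counter=7 r=(4,6,4) succ=(0,3,1) retry=(0,0,0)

counter=7 r=(4,6,4) succ=(0,3,1) retry=(0,0,0)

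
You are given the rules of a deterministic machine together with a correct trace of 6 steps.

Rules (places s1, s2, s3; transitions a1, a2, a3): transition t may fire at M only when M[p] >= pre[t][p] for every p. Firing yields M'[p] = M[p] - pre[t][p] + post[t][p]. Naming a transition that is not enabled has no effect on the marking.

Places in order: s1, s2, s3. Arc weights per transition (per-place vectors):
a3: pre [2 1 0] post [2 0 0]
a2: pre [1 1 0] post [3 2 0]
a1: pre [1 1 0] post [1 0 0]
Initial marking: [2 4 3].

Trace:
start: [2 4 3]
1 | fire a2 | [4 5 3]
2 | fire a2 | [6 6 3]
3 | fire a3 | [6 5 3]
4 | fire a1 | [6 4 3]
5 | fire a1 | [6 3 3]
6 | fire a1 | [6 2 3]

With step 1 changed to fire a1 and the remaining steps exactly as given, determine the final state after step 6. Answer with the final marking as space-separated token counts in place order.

4 0 3

(re-executing from step 1 with the substitution; state before step 1: [2 4 3])
1 | fire a1 | [2 3 3]
2 | fire a2 | [4 4 3]
3 | fire a3 | [4 3 3]
4 | fire a1 | [4 2 3]
5 | fire a1 | [4 1 3]
6 | fire a1 | [4 0 3]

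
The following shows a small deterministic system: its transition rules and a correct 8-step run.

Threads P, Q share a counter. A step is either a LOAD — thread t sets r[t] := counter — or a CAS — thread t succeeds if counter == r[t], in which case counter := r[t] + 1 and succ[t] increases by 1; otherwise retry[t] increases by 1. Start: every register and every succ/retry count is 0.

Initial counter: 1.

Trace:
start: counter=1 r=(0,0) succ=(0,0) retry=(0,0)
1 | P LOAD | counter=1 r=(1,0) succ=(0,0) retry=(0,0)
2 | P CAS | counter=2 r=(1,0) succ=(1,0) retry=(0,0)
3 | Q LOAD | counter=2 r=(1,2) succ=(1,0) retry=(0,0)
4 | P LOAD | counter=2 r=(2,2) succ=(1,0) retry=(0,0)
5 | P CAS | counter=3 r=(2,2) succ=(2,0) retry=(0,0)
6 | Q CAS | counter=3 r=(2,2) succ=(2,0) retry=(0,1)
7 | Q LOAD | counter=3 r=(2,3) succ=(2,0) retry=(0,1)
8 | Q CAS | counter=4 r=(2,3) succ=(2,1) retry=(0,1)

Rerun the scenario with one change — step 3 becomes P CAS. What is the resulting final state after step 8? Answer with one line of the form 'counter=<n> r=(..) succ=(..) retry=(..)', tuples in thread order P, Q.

counter=4 r=(2,3) succ=(2,1) retry=(1,1)

(re-executing from step 3 with the substitution; state before step 3: counter=2 r=(1,0) succ=(1,0) retry=(0,0))
3 | P CAS | counter=2 r=(1,0) succ=(1,0) retry=(1,0)
4 | P LOAD | counter=2 r=(2,0) succ=(1,0) retry=(1,0)
5 | P CAS | counter=3 r=(2,0) succ=(2,0) retry=(1,0)
6 | Q CAS | counter=3 r=(2,0) succ=(2,0) retry=(1,1)
7 | Q LOAD | counter=3 r=(2,3) succ=(2,0) retry=(1,1)
8 | Q CAS | counter=4 r=(2,3) succ=(2,1) retry=(1,1)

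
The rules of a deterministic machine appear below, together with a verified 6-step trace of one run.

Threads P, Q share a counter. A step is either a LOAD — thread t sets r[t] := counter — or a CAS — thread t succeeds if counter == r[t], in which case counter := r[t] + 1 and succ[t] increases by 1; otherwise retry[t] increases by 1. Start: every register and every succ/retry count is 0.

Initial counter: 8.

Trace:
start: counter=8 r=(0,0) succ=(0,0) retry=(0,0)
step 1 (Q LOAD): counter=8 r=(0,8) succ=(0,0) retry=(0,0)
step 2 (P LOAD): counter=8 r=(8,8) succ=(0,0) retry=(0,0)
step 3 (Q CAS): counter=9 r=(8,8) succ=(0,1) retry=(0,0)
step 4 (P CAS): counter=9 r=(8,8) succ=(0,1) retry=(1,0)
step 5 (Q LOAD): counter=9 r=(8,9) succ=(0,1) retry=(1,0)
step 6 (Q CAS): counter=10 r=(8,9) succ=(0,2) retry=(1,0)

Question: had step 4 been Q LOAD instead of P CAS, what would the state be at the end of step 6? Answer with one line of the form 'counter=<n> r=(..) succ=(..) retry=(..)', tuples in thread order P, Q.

counter=10 r=(8,9) succ=(0,2) retry=(0,0)

(re-executing from step 4 with the substitution; state before step 4: counter=9 r=(8,8) succ=(0,1) retry=(0,0))
step 4 (Q LOAD): counter=9 r=(8,9) succ=(0,1) retry=(0,0)
step 5 (Q LOAD): counter=9 r=(8,9) succ=(0,1) retry=(0,0)
step 6 (Q CAS): counter=10 r=(8,9) succ=(0,2) retry=(0,0)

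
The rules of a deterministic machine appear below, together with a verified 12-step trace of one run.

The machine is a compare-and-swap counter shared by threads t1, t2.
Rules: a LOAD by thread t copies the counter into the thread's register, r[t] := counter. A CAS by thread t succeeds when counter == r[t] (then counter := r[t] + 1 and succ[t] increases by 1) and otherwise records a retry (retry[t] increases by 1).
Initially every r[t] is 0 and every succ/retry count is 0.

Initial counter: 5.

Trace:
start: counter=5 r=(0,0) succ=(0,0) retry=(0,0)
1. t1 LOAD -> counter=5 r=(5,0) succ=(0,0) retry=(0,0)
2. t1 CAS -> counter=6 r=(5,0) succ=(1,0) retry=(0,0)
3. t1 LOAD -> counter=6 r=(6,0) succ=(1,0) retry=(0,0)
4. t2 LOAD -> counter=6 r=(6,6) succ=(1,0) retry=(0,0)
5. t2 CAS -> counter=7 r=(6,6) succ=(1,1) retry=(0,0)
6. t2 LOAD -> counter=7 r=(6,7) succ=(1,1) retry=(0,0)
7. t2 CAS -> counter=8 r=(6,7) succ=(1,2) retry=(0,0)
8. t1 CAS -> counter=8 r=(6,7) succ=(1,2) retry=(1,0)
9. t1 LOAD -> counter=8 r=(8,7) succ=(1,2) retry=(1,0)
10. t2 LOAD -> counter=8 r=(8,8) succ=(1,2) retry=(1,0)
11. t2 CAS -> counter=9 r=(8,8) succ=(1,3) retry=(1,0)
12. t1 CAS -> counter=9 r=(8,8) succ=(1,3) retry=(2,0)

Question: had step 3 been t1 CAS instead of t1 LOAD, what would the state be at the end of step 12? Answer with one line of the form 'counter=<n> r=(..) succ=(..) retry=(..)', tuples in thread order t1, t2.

counter=9 r=(8,8) succ=(1,3) retry=(3,0)

(re-executing from step 3 with the substitution; state before step 3: counter=6 r=(5,0) succ=(1,0) retry=(0,0))
3. t1 CAS -> counter=6 r=(5,0) succ=(1,0) retry=(1,0)
4. t2 LOAD -> counter=6 r=(5,6) succ=(1,0) retry=(1,0)
5. t2 CAS -> counter=7 r=(5,6) succ=(1,1) retry=(1,0)
6. t2 LOAD -> counter=7 r=(5,7) succ=(1,1) retry=(1,0)
7. t2 CAS -> counter=8 r=(5,7) succ=(1,2) retry=(1,0)
8. t1 CAS -> counter=8 r=(5,7) succ=(1,2) retry=(2,0)
9. t1 LOAD -> counter=8 r=(8,7) succ=(1,2) retry=(2,0)
10. t2 LOAD -> counter=8 r=(8,8) succ=(1,2) retry=(2,0)
11. t2 CAS -> counter=9 r=(8,8) succ=(1,3) retry=(2,0)
12. t1 CAS -> counter=9 r=(8,8) succ=(1,3) retry=(3,0)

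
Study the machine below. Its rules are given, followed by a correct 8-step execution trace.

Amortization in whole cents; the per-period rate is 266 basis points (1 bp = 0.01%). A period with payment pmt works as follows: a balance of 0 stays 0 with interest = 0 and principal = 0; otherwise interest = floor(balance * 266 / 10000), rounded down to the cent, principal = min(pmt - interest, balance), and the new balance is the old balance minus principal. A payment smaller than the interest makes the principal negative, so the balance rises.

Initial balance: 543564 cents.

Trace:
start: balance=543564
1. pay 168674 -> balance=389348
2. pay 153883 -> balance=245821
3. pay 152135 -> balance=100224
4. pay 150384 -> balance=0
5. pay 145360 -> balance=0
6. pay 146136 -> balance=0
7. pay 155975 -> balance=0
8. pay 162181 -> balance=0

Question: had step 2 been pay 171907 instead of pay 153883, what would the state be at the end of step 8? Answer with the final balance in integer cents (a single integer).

(re-executing from step 2 with the substitution; state before step 2: balance=389348)
2. pay 171907 -> balance=227797
3. pay 152135 -> balance=81721
4. pay 150384 -> balance=0
5. pay 145360 -> balance=0
6. pay 146136 -> balance=0
7. pay 155975 -> balance=0
8. pay 162181 -> balance=0

0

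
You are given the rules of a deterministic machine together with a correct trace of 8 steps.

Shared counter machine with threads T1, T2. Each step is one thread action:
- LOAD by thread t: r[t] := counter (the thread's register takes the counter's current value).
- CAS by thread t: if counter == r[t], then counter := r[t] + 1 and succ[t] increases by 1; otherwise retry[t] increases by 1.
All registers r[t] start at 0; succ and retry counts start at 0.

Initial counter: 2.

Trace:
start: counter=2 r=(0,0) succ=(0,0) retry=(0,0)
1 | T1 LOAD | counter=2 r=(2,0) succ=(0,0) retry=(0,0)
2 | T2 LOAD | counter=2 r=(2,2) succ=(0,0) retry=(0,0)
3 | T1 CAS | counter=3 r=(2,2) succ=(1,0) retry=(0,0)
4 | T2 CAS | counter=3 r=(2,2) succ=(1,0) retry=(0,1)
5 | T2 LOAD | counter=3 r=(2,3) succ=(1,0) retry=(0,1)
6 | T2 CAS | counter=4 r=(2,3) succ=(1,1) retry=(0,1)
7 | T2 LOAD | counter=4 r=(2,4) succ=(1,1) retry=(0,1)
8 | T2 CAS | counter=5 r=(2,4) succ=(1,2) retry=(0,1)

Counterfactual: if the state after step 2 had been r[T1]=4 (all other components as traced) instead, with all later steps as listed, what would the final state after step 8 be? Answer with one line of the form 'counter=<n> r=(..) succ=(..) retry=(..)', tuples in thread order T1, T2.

counter=5 r=(4,4) succ=(0,3) retry=(1,0)

state after step 2 := counter=2 r=(4,2) succ=(0,0) retry=(0,0)
3 | T1 CAS | counter=2 r=(4,2) succ=(0,0) retry=(1,0)
4 | T2 CAS | counter=3 r=(4,2) succ=(0,1) retry=(1,0)
5 | T2 LOAD | counter=3 r=(4,3) succ=(0,1) retry=(1,0)
6 | T2 CAS | counter=4 r=(4,3) succ=(0,2) retry=(1,0)
7 | T2 LOAD | counter=4 r=(4,4) succ=(0,2) retry=(1,0)
8 | T2 CAS | counter=5 r=(4,4) succ=(0,3) retry=(1,0)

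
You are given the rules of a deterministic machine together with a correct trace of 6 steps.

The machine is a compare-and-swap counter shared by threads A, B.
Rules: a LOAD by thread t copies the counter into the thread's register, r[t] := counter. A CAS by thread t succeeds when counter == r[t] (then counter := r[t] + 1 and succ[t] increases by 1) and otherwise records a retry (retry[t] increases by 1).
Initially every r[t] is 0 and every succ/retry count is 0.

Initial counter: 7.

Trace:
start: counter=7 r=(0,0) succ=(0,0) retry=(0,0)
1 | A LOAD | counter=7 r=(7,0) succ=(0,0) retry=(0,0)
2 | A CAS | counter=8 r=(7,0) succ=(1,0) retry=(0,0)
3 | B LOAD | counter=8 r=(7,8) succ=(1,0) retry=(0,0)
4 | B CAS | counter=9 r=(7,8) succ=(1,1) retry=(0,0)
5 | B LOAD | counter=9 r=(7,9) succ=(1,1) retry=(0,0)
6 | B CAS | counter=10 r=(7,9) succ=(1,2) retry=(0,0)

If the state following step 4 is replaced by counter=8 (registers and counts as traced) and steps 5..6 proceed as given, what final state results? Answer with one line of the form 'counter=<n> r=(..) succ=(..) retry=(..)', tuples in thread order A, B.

state after step 4 := counter=8 r=(7,8) succ=(1,1) retry=(0,0)
5 | B LOAD | counter=8 r=(7,8) succ=(1,1) retry=(0,0)
6 | B CAS | counter=9 r=(7,8) succ=(1,2) retry=(0,0)

counter=9 r=(7,8) succ=(1,2) retry=(0,0)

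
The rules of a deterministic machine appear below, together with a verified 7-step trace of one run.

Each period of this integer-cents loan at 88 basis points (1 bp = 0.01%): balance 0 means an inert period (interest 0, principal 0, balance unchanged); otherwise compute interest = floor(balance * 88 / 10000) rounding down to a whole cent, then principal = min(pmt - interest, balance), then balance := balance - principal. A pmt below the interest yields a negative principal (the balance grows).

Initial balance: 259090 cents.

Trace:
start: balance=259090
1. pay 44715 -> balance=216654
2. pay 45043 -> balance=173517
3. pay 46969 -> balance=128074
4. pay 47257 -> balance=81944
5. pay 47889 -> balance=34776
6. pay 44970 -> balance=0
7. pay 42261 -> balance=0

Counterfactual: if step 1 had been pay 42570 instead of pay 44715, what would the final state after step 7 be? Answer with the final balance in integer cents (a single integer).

(re-executing from step 1 with the substitution; state before step 1: balance=259090)
1. pay 42570 -> balance=218799
2. pay 45043 -> balance=175681
3. pay 46969 -> balance=130257
4. pay 47257 -> balance=84146
5. pay 47889 -> balance=36997
6. pay 44970 -> balance=0
7. pay 42261 -> balance=0

0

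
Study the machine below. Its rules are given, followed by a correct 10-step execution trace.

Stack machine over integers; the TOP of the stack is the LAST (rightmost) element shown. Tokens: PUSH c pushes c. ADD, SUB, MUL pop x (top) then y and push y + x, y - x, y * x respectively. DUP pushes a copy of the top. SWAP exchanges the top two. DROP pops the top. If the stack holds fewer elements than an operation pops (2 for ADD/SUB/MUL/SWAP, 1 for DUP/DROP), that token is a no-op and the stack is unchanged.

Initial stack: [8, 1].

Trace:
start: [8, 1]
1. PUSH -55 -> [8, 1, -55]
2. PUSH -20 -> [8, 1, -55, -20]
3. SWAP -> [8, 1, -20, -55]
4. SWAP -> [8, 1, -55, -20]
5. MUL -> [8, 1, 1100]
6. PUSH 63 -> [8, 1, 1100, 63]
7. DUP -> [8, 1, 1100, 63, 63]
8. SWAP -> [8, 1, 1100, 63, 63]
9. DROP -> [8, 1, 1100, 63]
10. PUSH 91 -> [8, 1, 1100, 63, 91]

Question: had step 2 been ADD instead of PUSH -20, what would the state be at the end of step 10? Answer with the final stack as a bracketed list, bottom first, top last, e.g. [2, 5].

[-432, 63, 91]

(re-executing from step 2 with the substitution; state before step 2: [8, 1, -55])
2. ADD -> [8, -54]
3. SWAP -> [-54, 8]
4. SWAP -> [8, -54]
5. MUL -> [-432]
6. PUSH 63 -> [-432, 63]
7. DUP -> [-432, 63, 63]
8. SWAP -> [-432, 63, 63]
9. DROP -> [-432, 63]
10. PUSH 91 -> [-432, 63, 91]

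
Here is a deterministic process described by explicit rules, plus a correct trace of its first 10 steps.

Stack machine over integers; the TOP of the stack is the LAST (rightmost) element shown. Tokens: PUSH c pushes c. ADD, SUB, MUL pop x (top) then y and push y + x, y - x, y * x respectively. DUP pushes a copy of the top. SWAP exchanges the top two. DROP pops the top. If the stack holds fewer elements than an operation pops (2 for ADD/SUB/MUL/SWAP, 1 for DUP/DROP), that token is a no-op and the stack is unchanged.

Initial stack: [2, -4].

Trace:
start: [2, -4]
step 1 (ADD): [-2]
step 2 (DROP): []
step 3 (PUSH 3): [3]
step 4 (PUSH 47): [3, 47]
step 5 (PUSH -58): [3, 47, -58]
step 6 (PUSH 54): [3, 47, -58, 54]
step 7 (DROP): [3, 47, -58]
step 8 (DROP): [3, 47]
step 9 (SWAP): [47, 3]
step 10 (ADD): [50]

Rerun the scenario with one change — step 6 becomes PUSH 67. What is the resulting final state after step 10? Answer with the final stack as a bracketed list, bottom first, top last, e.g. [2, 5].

(re-executing from step 6 with the substitution; state before step 6: [3, 47, -58])
step 6 (PUSH 67): [3, 47, -58, 67]
step 7 (DROP): [3, 47, -58]
step 8 (DROP): [3, 47]
step 9 (SWAP): [47, 3]
step 10 (ADD): [50]

[50]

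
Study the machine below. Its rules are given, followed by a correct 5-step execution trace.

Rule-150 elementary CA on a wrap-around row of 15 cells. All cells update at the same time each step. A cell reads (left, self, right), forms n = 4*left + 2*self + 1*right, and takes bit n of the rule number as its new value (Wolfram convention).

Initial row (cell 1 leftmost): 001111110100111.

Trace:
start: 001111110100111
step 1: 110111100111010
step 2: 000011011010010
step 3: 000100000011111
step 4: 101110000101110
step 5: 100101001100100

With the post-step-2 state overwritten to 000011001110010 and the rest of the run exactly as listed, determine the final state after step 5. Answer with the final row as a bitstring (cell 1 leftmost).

state after step 2 := 000011001110010
step 3: 000100110101111
step 4: 101111000100110
step 5: 100110101111000

100110101111000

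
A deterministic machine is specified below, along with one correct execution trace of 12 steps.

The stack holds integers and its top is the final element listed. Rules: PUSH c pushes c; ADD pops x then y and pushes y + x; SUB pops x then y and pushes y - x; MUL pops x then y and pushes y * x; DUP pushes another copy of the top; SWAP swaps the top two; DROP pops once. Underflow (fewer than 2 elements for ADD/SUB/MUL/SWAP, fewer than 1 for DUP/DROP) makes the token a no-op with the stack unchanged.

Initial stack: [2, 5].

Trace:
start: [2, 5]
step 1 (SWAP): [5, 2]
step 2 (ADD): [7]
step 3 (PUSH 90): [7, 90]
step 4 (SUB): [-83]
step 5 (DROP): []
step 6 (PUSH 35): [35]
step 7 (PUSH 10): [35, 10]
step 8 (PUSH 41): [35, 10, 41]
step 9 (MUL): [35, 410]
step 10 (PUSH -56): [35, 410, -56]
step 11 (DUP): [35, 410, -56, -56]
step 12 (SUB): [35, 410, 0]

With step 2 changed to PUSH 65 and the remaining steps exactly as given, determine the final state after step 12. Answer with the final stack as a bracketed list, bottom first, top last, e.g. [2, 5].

[5, 2, 35, 410, 0]

(re-executing from step 2 with the substitution; state before step 2: [5, 2])
step 2 (PUSH 65): [5, 2, 65]
step 3 (PUSH 90): [5, 2, 65, 90]
step 4 (SUB): [5, 2, -25]
step 5 (DROP): [5, 2]
step 6 (PUSH 35): [5, 2, 35]
step 7 (PUSH 10): [5, 2, 35, 10]
step 8 (PUSH 41): [5, 2, 35, 10, 41]
step 9 (MUL): [5, 2, 35, 410]
step 10 (PUSH -56): [5, 2, 35, 410, -56]
step 11 (DUP): [5, 2, 35, 410, -56, -56]
step 12 (SUB): [5, 2, 35, 410, 0]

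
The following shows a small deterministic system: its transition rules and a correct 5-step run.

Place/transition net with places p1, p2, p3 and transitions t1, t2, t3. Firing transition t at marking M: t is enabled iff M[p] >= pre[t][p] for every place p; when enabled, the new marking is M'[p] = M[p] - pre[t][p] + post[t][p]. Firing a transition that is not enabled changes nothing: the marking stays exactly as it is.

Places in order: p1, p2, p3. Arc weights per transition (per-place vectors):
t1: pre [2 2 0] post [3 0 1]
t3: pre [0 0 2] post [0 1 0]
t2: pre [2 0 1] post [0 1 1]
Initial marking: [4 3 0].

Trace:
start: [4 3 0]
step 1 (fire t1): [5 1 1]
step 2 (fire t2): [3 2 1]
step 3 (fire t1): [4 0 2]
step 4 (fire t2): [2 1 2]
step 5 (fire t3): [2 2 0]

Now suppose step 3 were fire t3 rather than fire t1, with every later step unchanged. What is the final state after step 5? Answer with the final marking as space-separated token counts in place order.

1 3 1

(re-executing from step 3 with the substitution; state before step 3: [3 2 1])
step 3 (fire t3): [3 2 1]
step 4 (fire t2): [1 3 1]
step 5 (fire t3): [1 3 1]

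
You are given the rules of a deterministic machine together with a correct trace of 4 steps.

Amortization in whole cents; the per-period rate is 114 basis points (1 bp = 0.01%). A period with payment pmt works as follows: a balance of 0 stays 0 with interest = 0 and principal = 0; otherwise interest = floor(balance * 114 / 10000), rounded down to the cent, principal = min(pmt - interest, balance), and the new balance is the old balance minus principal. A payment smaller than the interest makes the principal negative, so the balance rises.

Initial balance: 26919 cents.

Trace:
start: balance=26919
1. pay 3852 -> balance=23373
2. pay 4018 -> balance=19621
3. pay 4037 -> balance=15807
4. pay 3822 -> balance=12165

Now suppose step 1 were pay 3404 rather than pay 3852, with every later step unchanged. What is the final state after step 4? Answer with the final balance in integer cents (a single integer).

12628

(re-executing from step 1 with the substitution; state before step 1: balance=26919)
1. pay 3404 -> balance=23821
2. pay 4018 -> balance=20074
3. pay 4037 -> balance=16265
4. pay 3822 -> balance=12628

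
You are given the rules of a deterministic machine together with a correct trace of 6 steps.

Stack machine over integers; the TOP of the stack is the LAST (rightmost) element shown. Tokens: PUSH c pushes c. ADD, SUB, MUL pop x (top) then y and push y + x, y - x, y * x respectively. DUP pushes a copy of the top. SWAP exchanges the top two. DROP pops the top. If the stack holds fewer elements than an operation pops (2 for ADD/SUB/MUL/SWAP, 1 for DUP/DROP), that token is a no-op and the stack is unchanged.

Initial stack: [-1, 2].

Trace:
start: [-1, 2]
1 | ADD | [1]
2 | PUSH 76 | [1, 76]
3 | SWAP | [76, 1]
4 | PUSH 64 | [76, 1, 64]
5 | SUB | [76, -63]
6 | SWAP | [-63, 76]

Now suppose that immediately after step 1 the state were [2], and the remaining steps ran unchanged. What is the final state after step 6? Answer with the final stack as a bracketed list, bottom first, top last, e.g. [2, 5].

[-62, 76]

state after step 1 := [2]
2 | PUSH 76 | [2, 76]
3 | SWAP | [76, 2]
4 | PUSH 64 | [76, 2, 64]
5 | SUB | [76, -62]
6 | SWAP | [-62, 76]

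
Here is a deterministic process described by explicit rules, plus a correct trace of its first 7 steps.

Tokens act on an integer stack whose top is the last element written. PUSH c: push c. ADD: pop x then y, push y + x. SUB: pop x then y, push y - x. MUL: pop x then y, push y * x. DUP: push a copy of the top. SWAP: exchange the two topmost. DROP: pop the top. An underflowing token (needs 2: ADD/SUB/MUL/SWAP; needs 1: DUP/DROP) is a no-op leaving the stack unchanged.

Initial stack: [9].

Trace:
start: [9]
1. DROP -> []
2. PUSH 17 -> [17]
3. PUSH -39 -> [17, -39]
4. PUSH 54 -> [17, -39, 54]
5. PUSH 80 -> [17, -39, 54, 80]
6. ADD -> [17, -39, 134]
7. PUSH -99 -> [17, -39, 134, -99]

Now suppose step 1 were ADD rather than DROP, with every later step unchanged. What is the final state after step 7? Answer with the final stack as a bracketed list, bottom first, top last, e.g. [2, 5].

(re-executing from step 1 with the substitution; state before step 1: [9])
1. ADD -> [9]
2. PUSH 17 -> [9, 17]
3. PUSH -39 -> [9, 17, -39]
4. PUSH 54 -> [9, 17, -39, 54]
5. PUSH 80 -> [9, 17, -39, 54, 80]
6. ADD -> [9, 17, -39, 134]
7. PUSH -99 -> [9, 17, -39, 134, -99]

[9, 17, -39, 134, -99]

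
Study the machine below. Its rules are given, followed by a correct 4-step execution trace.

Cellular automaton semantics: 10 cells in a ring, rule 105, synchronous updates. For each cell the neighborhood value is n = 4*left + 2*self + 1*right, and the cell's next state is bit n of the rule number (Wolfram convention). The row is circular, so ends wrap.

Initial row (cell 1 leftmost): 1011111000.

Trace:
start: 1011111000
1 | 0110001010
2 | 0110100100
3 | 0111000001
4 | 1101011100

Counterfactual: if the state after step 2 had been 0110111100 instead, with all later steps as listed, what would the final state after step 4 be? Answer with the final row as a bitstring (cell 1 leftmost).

1100100010

state after step 2 := 0110111100
3 | 0111100101
4 | 1100100010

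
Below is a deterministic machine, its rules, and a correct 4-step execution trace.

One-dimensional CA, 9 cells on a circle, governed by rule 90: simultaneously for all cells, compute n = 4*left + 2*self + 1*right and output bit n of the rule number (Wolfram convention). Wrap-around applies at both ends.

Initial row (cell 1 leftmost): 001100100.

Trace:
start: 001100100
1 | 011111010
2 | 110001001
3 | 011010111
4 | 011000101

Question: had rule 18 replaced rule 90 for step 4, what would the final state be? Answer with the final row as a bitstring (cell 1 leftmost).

(re-executing step 4 under rule 18; state before step 4: 011010111)
4 | 000000000

000000000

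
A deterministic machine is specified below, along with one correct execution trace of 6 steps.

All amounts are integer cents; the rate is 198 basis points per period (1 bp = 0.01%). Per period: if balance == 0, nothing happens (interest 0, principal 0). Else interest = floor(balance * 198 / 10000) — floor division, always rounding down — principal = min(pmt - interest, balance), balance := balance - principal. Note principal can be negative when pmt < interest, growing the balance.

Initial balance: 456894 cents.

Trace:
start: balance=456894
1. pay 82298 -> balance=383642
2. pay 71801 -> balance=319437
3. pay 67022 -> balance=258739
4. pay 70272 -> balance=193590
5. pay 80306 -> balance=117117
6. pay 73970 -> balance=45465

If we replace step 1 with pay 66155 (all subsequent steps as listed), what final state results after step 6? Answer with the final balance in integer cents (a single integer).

63270

(re-executing from step 1 with the substitution; state before step 1: balance=456894)
1. pay 66155 -> balance=399785
2. pay 71801 -> balance=335899
3. pay 67022 -> balance=275527
4. pay 70272 -> balance=210710
5. pay 80306 -> balance=134576
6. pay 73970 -> balance=63270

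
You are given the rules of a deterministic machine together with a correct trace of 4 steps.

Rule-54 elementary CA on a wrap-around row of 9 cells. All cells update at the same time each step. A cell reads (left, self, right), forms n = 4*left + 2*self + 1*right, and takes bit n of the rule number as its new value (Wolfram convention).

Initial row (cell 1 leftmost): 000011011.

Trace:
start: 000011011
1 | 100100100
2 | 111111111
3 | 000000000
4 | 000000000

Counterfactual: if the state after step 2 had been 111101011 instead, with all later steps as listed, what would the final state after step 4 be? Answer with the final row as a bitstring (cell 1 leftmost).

state after step 2 := 111101011
3 | 000011100
4 | 000100010

000100010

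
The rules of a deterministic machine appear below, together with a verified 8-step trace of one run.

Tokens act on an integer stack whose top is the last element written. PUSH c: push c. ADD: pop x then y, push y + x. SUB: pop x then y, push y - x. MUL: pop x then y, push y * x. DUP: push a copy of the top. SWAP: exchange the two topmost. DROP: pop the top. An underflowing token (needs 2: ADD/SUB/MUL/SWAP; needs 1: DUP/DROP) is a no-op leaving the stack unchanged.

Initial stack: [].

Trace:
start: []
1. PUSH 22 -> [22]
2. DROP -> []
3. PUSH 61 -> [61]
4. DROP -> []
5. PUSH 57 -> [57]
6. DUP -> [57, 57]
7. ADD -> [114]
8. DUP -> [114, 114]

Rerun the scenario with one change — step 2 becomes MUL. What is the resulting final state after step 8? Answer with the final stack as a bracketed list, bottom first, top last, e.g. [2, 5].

(re-executing from step 2 with the substitution; state before step 2: [22])
2. MUL -> [22]
3. PUSH 61 -> [22, 61]
4. DROP -> [22]
5. PUSH 57 -> [22, 57]
6. DUP -> [22, 57, 57]
7. ADD -> [22, 114]
8. DUP -> [22, 114, 114]

[22, 114, 114]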